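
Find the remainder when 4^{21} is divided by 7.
By Fermat: 4^{6} ≡ 1 (mod 7). 21 = 3×6 + 3. So 4^{21} ≡ 4^{3} ≡ 1 (mod 7)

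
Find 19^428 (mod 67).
Using Fermat: 19^{66} ≡ 1 (mod 67). 428 ≡ 32 (mod 66). So 19^{428} ≡ 19^{32} ≡ 60 (mod 67)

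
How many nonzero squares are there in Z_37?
For prime 37, there are (p-1)/2 = (37-1)/2 = 18 quadratic residues (excluding 0).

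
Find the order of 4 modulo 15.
Powers of 4 mod 15: 4^1≡4, 4^2≡1. Order = 2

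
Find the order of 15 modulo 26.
Powers of 15 mod 26: 15^1≡15, 15^2≡17, 15^3≡21, 15^4≡3, 15^5≡19, 15^6≡25, 15^7≡11, 15^8≡9, 15^9≡5, 15^10≡23, 15^11≡7, 15^12≡1. Order = 12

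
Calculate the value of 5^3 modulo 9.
3 = 2 + 1 (binary 11). Repeated squaring mod 9: 5^1 ≡ 5; 5^2 ≡ 5² = 25 ≡ 7. Multiply: 5^3 = 5^2 × 5^1 ≡ 7 × 5 (mod 9): 7 × 5 = 35 ≡ 8. So 5^3 ≡ 8 (mod 9).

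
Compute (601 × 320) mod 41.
30

(601 × 320) = 192320
192320 mod 41 = 30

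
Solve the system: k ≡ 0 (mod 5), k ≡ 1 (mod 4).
M = 5 × 4 = 20. M₁ = 4, y₁ ≡ 4 (mod 5). M₂ = 5, y₂ ≡ 1 (mod 4). k = 0×4×4 + 1×5×1 ≡ 5 (mod 20)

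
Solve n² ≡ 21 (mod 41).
The square roots of 21 mod 41 are 12 and 29. Verify: 12² = 144 ≡ 21 (mod 41)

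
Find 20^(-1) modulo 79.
4

Using Extended Euclidean Algorithm:
gcd(20, 79) = 1
Bezout coefficients: 20 × 4 + 79 × -1 = 1
So 20 × 4 ≡ 1 (mod 79)
The inverse is 4 mod 79 = 4
Verification: 20 × 4 = 80 = 1 × 79 + 1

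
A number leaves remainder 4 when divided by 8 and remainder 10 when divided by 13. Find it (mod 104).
M = 8 × 13 = 104. M₁ = 13, y₁ ≡ 5 (mod 8). M₂ = 8, y₂ ≡ 5 (mod 13). r = 4×13×5 + 10×8×5 ≡ 36 (mod 104)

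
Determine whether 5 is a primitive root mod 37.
p - 1 = 36 has prime divisors 2, 3. Check 5^(36/q) mod 37 for each: 5^(36/2) = 5^18 ≡ 36, 5^(36/3) = 5^12 ≡ 10 (mod 37). None of these is 1, so 5 has order 36 = φ(37), so it is a primitive root mod 37.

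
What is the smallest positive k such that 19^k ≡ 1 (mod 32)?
Powers of 19 mod 32: 19^1≡19, 19^2≡9, 19^3≡11, 19^4≡17, 19^5≡3, 19^6≡25, 19^7≡27, 19^8≡1. Order = 8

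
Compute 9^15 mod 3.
Using repeated squaring. 9 ≡ 0 (mod 3). 15 = 8 + 4 + 2 + 1 (binary 1111). Repeated squaring mod 3: 0^1 ≡ 0; 0^2 ≡ 0² = 0 ≡ 0; 0^4 ≡ 0² = 0 ≡ 0; 0^8 ≡ 0² = 0 ≡ 0. Multiply: 9^15 ≡ 0^8 × 0^4 × 0^2 × 0^1 ≡ 0 × 0 × 0 × 0 (mod 3): 0 × 0 = 0 ≡ 0; 0 × 0 = 0 ≡ 0; 0 × 0 = 0 ≡ 0. So 9^15 ≡ 0 (mod 3).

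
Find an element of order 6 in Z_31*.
6 has order 6 mod 31 since 6^{6} ≡ 1 (mod 31) and no smaller power works.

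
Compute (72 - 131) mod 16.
5

(72 - 131) = -59
-59 mod 16 = 5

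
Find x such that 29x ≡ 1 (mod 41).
29^(-1) ≡ 17 (mod 41). Verification: 29 × 17 = 493 ≡ 1 (mod 41)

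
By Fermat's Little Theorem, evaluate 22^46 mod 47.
By Fermat's Little Theorem, 22^{46} ≡ 1 (mod 47) since 47 is prime and gcd(22, 47) = 1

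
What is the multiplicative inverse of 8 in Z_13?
5

Using Extended Euclidean Algorithm:
gcd(8, 13) = 1
Bezout coefficients: 8 × 5 + 13 × -3 = 1
So 8 × 5 ≡ 1 (mod 13)
The inverse is 5 mod 13 = 5
Verification: 8 × 5 = 40 = 3 × 13 + 1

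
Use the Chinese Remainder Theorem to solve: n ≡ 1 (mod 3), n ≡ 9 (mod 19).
M = 3 × 19 = 57. M₁ = 19, y₁ ≡ 1 (mod 3). M₂ = 3, y₂ ≡ 13 (mod 19). n = 1×19×1 + 9×3×13 ≡ 28 (mod 57)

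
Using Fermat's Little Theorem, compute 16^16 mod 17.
By Fermat's Little Theorem, 16^{16} ≡ 1 (mod 17) since 17 is prime and gcd(16, 17) = 1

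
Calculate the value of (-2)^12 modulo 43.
Using repeated squaring. (-2) ≡ 41 (mod 43). 12 = 8 + 4 (binary 1100). Repeated squaring mod 43: 41^1 ≡ 41; 41^2 ≡ 41² = 1681 ≡ 4; 41^4 ≡ 4² = 16 ≡ 16; 41^8 ≡ 16² = 256 ≡ 41. Multiply: (-2)^12 ≡ 41^8 × 41^4 ≡ 41 × 16 (mod 43): 41 × 16 = 656 ≡ 11. So (-2)^12 ≡ 11 (mod 43).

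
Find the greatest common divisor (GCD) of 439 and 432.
1

Using the Euclidean algorithm:
439 = 1 × 432 + 7
432 = 61 × 7 + 5
7 = 1 × 5 + 2
5 = 2 × 2 + 1
2 = 2 × 1 + 0

GCD(439, 432) = 1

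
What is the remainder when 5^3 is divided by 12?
3 = 2 + 1 (binary 11). Repeated squaring mod 12: 5^1 ≡ 5; 5^2 ≡ 5² = 25 ≡ 1. Multiply: 5^3 = 5^2 × 5^1 ≡ 1 × 5 (mod 12): 1 × 5 = 5 ≡ 5. So 5^3 ≡ 5 (mod 12).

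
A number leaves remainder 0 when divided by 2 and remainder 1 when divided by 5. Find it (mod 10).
M = 2 × 5 = 10. M₁ = 5, y₁ ≡ 1 (mod 2). M₂ = 2, y₂ ≡ 3 (mod 5). n = 0×5×1 + 1×2×3 ≡ 6 (mod 10)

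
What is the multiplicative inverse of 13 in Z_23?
16

Using Extended Euclidean Algorithm:
gcd(13, 23) = 1
Bezout coefficients: 13 × -7 + 23 × 4 = 1
So 13 × -7 ≡ 1 (mod 23)
The inverse is -7 mod 23 = 16
Verification: 13 × 16 = 208 = 9 × 23 + 1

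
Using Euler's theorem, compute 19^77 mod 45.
By Euler: 19^{24} ≡ 1 (mod 45) since gcd(19, 45) = 1. 77 = 3×24 + 5. So 19^{77} ≡ 19^{5} ≡ 19 (mod 45)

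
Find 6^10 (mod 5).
6 ≡ 1 (mod 5). 10 = 8 + 2 (binary 1010). Repeated squaring mod 5: 1^1 ≡ 1; 1^2 ≡ 1² = 1 ≡ 1; 1^4 ≡ 1² = 1 ≡ 1; 1^8 ≡ 1² = 1 ≡ 1. Multiply: 6^10 ≡ 1^8 × 1^2 ≡ 1 × 1 (mod 5): 1 × 1 = 1 ≡ 1. So 6^10 ≡ 1 (mod 5).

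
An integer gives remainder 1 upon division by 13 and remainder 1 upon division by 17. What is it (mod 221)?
M = 13 × 17 = 221. M₁ = 17, y₁ ≡ 10 (mod 13). M₂ = 13, y₂ ≡ 4 (mod 17). m = 1×17×10 + 1×13×4 ≡ 1 (mod 221). The smallest positive such number is 1.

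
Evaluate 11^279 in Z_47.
Using Fermat: 11^{46} ≡ 1 (mod 47). 279 ≡ 3 (mod 46). So 11^{279} ≡ 11^{3} ≡ 15 (mod 47)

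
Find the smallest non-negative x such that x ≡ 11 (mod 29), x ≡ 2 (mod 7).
156

Using the Chinese Remainder Theorem:
M = product of moduli = 203
For equation 1: M_1 = 7, 7 ≡ 7 (mod 29), inverse of 7 mod 29 is 25 (check: 7 × 25 = 175 ≡ 1 (mod 29))
For equation 2: M_2 = 29, 29 ≡ 1 (mod 7), inverse of 29 mod 7 is 1 (check: 1 × 1 = 1 ≡ 1 (mod 7))
Combine: x ≡ Σ r_i×M_i×(M_i⁻¹ mod m_i) = 11×7×25 + 2×29×1 = 1925 + 58 = 1983
1983 mod 203 = 156
x ≡ 156 (mod 203)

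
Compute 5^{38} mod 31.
25

Using successive squaring:
Binary expansion of 38: 100110
Powers of 5 mod 31 (each is the square of the previous):
  5^1 ≡ 5 (mod 31)
  5^2 ≡ 5² = 25 ≡ 25 (mod 31)
  5^4 ≡ 25² = 625 ≡ 5 (mod 31)
  5^8 ≡ 5² = 25 ≡ 25 (mod 31)
  5^16 ≡ 25² = 625 ≡ 5 (mod 31)
  5^32 ≡ 5² = 25 ≡ 25 (mod 31)
38 = 32 + 4 + 2, so 5^38 = 5^32 × 5^4 × 5^2 ≡ 25 × 5 × 25 (mod 31)
Multiplying step by step:
  25 × 5 = 125 ≡ 1 (mod 31)
  1 × 25 = 25 ≡ 25 (mod 31)
Result: 5^38 ≡ 25 (mod 31)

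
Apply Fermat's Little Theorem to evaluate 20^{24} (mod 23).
9

By Fermat's Little Theorem, a^(p-1) ≡ 1 (mod p) for prime p and gcd(a, p) = 1
Here p = 23, so 20^22 ≡ 1 (mod 23)
We can reduce the exponent: 24 mod 22 = 2
So 20^24 ≡ 20^2 (mod 23)
Computing: 20^2 mod 23 = 9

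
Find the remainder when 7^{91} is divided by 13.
By Fermat: 7^{12} ≡ 1 (mod 13). 91 = 7×12 + 7. So 7^{91} ≡ 7^{7} ≡ 6 (mod 13)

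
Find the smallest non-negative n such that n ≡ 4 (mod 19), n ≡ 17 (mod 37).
498

Using the Chinese Remainder Theorem:
M = product of moduli = 703
For equation 1: M_1 = 37, 37 ≡ 18 (mod 19), inverse of 37 mod 19 is 18 (check: 18 × 18 = 324 ≡ 1 (mod 19))
For equation 2: M_2 = 19, 19 ≡ 19 (mod 37), inverse of 19 mod 37 is 2 (check: 19 × 2 = 38 ≡ 1 (mod 37))
Combine: n ≡ Σ r_i×M_i×(M_i⁻¹ mod m_i) = 4×37×18 + 17×19×2 = 2664 + 646 = 3310
3310 mod 703 = 498
n ≡ 498 (mod 703)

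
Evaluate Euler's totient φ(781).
700

Prime factorization: 781 = 11 × 71
Using the formula φ(n) = n × Π(1 - 1/p) for each prime factor p:
φ(781) = 781 × (1 - 1/11) × (1 - 1/71)
φ(781) = 700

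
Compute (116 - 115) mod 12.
1

(116 - 115) = 1
1 mod 12 = 1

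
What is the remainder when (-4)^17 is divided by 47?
Using repeated squaring. (-4) ≡ 43 (mod 47). 17 = 16 + 1 (binary 10001). Repeated squaring mod 47: 43^1 ≡ 43; 43^2 ≡ 43² = 1849 ≡ 16; 43^4 ≡ 16² = 256 ≡ 21; 43^8 ≡ 21² = 441 ≡ 18; 43^16 ≡ 18² = 324 ≡ 42. Multiply: (-4)^17 ≡ 43^16 × 43^1 ≡ 42 × 43 (mod 47): 42 × 43 = 1806 ≡ 20. So (-4)^17 ≡ 20 (mod 47).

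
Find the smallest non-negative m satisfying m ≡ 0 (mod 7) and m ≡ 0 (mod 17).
M = 7 × 17 = 119. M₁ = 17, y₁ ≡ 5 (mod 7). M₂ = 7, y₂ ≡ 5 (mod 17). m = 0×17×5 + 0×7×5 ≡ 0 (mod 119)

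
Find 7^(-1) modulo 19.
11

Using Extended Euclidean Algorithm:
gcd(7, 19) = 1
Bezout coefficients: 7 × -8 + 19 × 3 = 1
So 7 × -8 ≡ 1 (mod 19)
The inverse is -8 mod 19 = 11
Verification: 7 × 11 = 77 = 4 × 19 + 1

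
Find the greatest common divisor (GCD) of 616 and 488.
8

Using the Euclidean algorithm:
616 = 1 × 488 + 128
488 = 3 × 128 + 104
128 = 1 × 104 + 24
104 = 4 × 24 + 8
24 = 3 × 8 + 0

GCD(616, 488) = 8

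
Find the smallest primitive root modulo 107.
2

A primitive root g modulo p has order p-1 = 106
Prime divisors of 106: [2, 53]
g is a primitive root iff g^(106/q) ≢ 1 (mod 107) for each prime divisor q
Testing small values:
  g = 2: 2^53 ≡ 106, 2^2 ≡ 4 (mod 107) → none is 1, primitive root!
The smallest primitive root is 2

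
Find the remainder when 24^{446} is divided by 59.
By Fermat: 24^{58} ≡ 1 (mod 59). 446 = 7×58 + 40. So 24^{446} ≡ 24^{40} ≡ 51 (mod 59)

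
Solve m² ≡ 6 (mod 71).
The square roots of 6 mod 71 are 19 and 52. Verify: 19² = 361 ≡ 6 (mod 71)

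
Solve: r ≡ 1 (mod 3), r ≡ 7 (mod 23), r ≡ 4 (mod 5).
M = 3 × 23 × 5 = 345. M₁ = 115, y₁ ≡ 1 (mod 3). M₂ = 15, y₂ ≡ 20 (mod 23). M₃ = 69, y₃ ≡ 4 (mod 5). r = 1×115×1 + 7×15×20 + 4×69×4 ≡ 214 (mod 345)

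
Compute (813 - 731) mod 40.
2

(813 - 731) = 82
82 mod 40 = 2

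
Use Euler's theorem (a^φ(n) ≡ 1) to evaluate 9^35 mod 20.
By Euler: 9^{8} ≡ 1 (mod 20) since gcd(9, 20) = 1. 35 = 4×8 + 3. So 9^{35} ≡ 9^{3} ≡ 9 (mod 20)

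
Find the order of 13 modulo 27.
Powers of 13 mod 27: 13^1≡13, 13^2≡7, 13^3≡10, 13^4≡22, 13^5≡16, 13^6≡19, 13^7≡4, 13^8≡25, 13^9≡1. Order = 9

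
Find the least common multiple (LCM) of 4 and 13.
52

First find GCD(4, 13) using the Euclidean algorithm:
4 = 0 × 13 + 4
13 = 3 × 4 + 1
4 = 4 × 1 + 0
GCD(4, 13) = 1

LCM formula: LCM(a, b) = (a × b) / GCD(a, b)
LCM(4, 13) = (4 × 13) / 1
LCM(4, 13) = 52 / 1
LCM(4, 13) = 52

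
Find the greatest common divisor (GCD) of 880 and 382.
2

Using the Euclidean algorithm:
880 = 2 × 382 + 116
382 = 3 × 116 + 34
116 = 3 × 34 + 14
34 = 2 × 14 + 6
14 = 2 × 6 + 2
6 = 3 × 2 + 0

GCD(880, 382) = 2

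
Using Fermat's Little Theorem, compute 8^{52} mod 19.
11

By Fermat's Little Theorem, a^(p-1) ≡ 1 (mod p) for prime p and gcd(a, p) = 1
Here p = 19, so 8^18 ≡ 1 (mod 19)
We can reduce the exponent: 52 mod 18 = 16
So 8^52 ≡ 8^16 (mod 19)
Computing: 8^16 mod 19 = 11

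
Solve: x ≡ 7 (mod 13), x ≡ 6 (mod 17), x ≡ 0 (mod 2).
M = 13 × 17 × 2 = 442. M₁ = 34, y₁ ≡ 5 (mod 13). M₂ = 26, y₂ ≡ 2 (mod 17). M₃ = 221, y₃ ≡ 1 (mod 2). x = 7×34×5 + 6×26×2 + 0×221×1 ≡ 176 (mod 442)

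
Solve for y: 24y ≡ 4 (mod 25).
21

Since gcd(24, 25) = 1 divides 4, a solution exists.
Multiply both sides by the inverse of 24 mod 25:
  24^(-1) mod 25 = 24
  x ≡ 24 × 4 ≡ 96 ≡ 21 (mod 25)
Verification: 24 × 21 = 504 = 20 × 25 + 4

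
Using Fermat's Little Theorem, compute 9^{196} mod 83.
49

By Fermat's Little Theorem, a^(p-1) ≡ 1 (mod p) for prime p and gcd(a, p) = 1
Here p = 83, so 9^82 ≡ 1 (mod 83)
We can reduce the exponent: 196 mod 82 = 32
So 9^196 ≡ 9^32 (mod 83)
Computing: 9^32 mod 83 = 49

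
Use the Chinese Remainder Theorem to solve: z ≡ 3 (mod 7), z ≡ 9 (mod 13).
M = 7 × 13 = 91. M₁ = 13, y₁ ≡ 6 (mod 7). M₂ = 7, y₂ ≡ 2 (mod 13). z = 3×13×6 + 9×7×2 ≡ 87 (mod 91)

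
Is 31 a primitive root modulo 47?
Yes

To verify, check if 31^(46/q) ≢ 1 (mod 47) for each prime divisor q of 46
Divisors of 46 = 46: [1, 2, 23, 46]
  31^(46/2) = 31^23 ≡ 46 (mod 47)
  31^(46/23) = 31^2 ≡ 21 (mod 47)
Conclusion: 31 is a primitive root modulo 47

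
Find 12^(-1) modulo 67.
28

Using Extended Euclidean Algorithm:
gcd(12, 67) = 1
Bezout coefficients: 12 × 28 + 67 × -5 = 1
So 12 × 28 ≡ 1 (mod 67)
The inverse is 28 mod 67 = 28
Verification: 12 × 28 = 336 = 5 × 67 + 1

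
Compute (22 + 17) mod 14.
11

(22 + 17) = 39
39 mod 14 = 11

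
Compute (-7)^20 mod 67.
Using repeated squaring. (-7) ≡ 60 (mod 67). 20 = 16 + 4 (binary 10100). Repeated squaring mod 67: 60^1 ≡ 60; 60^2 ≡ 60² = 3600 ≡ 49; 60^4 ≡ 49² = 2401 ≡ 56; 60^8 ≡ 56² = 3136 ≡ 54; 60^16 ≡ 54² = 2916 ≡ 35. Multiply: (-7)^20 ≡ 60^16 × 60^4 ≡ 35 × 56 (mod 67): 35 × 56 = 1960 ≡ 17. So (-7)^20 ≡ 17 (mod 67).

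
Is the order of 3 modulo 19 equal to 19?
No, the actual order is 18, not 19.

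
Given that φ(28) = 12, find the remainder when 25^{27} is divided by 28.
By Euler: 25^{12} ≡ 1 (mod 28) since gcd(25, 28) = 1. 27 = 2×12 + 3. So 25^{27} ≡ 25^{3} ≡ 1 (mod 28)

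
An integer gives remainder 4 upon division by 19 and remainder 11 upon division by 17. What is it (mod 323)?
M = 19 × 17 = 323. M₁ = 17, y₁ ≡ 9 (mod 19). M₂ = 19, y₂ ≡ 9 (mod 17). n = 4×17×9 + 11×19×9 ≡ 232 (mod 323). The smallest positive such number is 232.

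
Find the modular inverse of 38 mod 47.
38^(-1) ≡ 26 (mod 47). Verification: 38 × 26 = 988 ≡ 1 (mod 47)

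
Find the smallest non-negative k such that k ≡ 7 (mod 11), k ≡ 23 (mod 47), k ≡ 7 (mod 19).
634

Using the Chinese Remainder Theorem:
M = product of moduli = 9823
For equation 1: M_1 = 893, 893 ≡ 2 (mod 11), inverse of 893 mod 11 is 6 (check: 2 × 6 = 12 ≡ 1 (mod 11))
For equation 2: M_2 = 209, 209 ≡ 21 (mod 47), inverse of 209 mod 47 is 9 (check: 21 × 9 = 189 ≡ 1 (mod 47))
For equation 3: M_3 = 517, 517 ≡ 4 (mod 19), inverse of 517 mod 19 is 5 (check: 4 × 5 = 20 ≡ 1 (mod 19))
Combine: k ≡ Σ r_i×M_i×(M_i⁻¹ mod m_i) = 7×893×6 + 23×209×9 + 7×517×5 = 37506 + 43263 + 18095 = 98864
98864 mod 9823 = 634
k ≡ 634 (mod 9823)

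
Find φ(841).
812

Prime factorization: 841 = 29^2
Using the formula φ(n) = n × Π(1 - 1/p) for each prime factor p:
φ(841) = 841 × (1 - 1/29)
φ(841) = 812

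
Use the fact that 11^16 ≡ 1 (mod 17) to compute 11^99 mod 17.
By Fermat: 11^{16} ≡ 1 (mod 17). 99 = 6×16 + 3. So 11^{99} ≡ 11^{3} ≡ 5 (mod 17)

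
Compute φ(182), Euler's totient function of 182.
72

Prime factorization: 182 = 2 × 7 × 13
Using the formula φ(n) = n × Π(1 - 1/p) for each prime factor p:
φ(182) = 182 × (1 - 1/2) × (1 - 1/7) × (1 - 1/13)
φ(182) = 72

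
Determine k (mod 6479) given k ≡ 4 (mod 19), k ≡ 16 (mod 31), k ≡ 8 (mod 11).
1163

Using the Chinese Remainder Theorem:
M = product of moduli = 6479
For equation 1: M_1 = 341, 341 ≡ 18 (mod 19), inverse of 341 mod 19 is 18 (check: 18 × 18 = 324 ≡ 1 (mod 19))
For equation 2: M_2 = 209, 209 ≡ 23 (mod 31), inverse of 209 mod 31 is 27 (check: 23 × 27 = 621 ≡ 1 (mod 31))
For equation 3: M_3 = 589, 589 ≡ 6 (mod 11), inverse of 589 mod 11 is 2 (check: 6 × 2 = 12 ≡ 1 (mod 11))
Combine: k ≡ Σ r_i×M_i×(M_i⁻¹ mod m_i) = 4×341×18 + 16×209×27 + 8×589×2 = 24552 + 90288 + 9424 = 124264
124264 mod 6479 = 1163
k ≡ 1163 (mod 6479)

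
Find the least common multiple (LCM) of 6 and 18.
18

First find GCD(6, 18) using the Euclidean algorithm:
6 = 0 × 18 + 6
18 = 3 × 6 + 0
GCD(6, 18) = 6

LCM formula: LCM(a, b) = (a × b) / GCD(a, b)
LCM(6, 18) = (6 × 18) / 6
LCM(6, 18) = 108 / 6
LCM(6, 18) = 18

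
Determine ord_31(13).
Powers of 13 mod 31: 13^1≡13, 13^2≡14, 13^3≡27, 13^4≡10, 13^5≡6, 13^6≡16, 13^7≡22, 13^8≡7, 13^9≡29, 13^10≡5, 13^11≡3, 13^12≡8, 13^13≡11, 13^14≡19, 13^15≡30, 13^16≡18, 13^17≡17, 13^18≡4, 13^19≡21, 13^20≡25, 13^21≡15, 13^22≡9, 13^23≡24, 13^24≡2, 13^25≡26, 13^26≡28, 13^27≡23, 13^28≡20, 13^29≡12, 13^30≡1. Order = 30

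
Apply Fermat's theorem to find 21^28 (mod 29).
By Fermat's Little Theorem, 21^{28} ≡ 1 (mod 29) since 29 is prime and gcd(21, 29) = 1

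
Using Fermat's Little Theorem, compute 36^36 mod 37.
By Fermat's Little Theorem, 36^{36} ≡ 1 (mod 37) since 37 is prime and gcd(36, 37) = 1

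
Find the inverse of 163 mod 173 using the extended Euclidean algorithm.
Extended GCD: 163(-52) + 173(49) = 1. So 163^(-1) ≡ 121 ≡ 121 (mod 173). Verify: 163 × 121 = 19723 ≡ 1 (mod 173)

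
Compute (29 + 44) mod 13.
8

(29 + 44) = 73
73 mod 13 = 8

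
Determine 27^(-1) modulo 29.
27^(-1) ≡ 14 (mod 29). Verification: 27 × 14 = 378 ≡ 1 (mod 29)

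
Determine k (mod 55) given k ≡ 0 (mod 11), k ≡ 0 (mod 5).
0

Using the Chinese Remainder Theorem:
M = product of moduli = 55
For equation 1: M_1 = 5, 5 ≡ 5 (mod 11), inverse of 5 mod 11 is 9 (check: 5 × 9 = 45 ≡ 1 (mod 11))
For equation 2: M_2 = 11, 11 ≡ 1 (mod 5), inverse of 11 mod 5 is 1 (check: 1 × 1 = 1 ≡ 1 (mod 5))
Combine: k ≡ Σ r_i×M_i×(M_i⁻¹ mod m_i) = 0×5×9 + 0×11×1 = 0 + 0 = 0
0 mod 55 = 0
k ≡ 0 (mod 55)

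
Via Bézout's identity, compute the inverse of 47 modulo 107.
Extended GCD: 47(41) + 107(-18) = 1. So 47^(-1) ≡ 41 ≡ 41 (mod 107). Verify: 47 × 41 = 1927 ≡ 1 (mod 107)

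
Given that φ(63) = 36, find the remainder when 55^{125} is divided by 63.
By Euler: 55^{36} ≡ 1 (mod 63) since gcd(55, 63) = 1. 125 = 3×36 + 17. So 55^{125} ≡ 55^{17} ≡ 55 (mod 63)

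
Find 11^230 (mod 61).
Using Fermat: 11^{60} ≡ 1 (mod 61). 230 ≡ 50 (mod 60). So 11^{230} ≡ 11^{50} ≡ 60 (mod 61)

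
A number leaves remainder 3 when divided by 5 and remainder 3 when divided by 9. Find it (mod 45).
M = 5 × 9 = 45. M₁ = 9, y₁ ≡ 4 (mod 5). M₂ = 5, y₂ ≡ 2 (mod 9). y = 3×9×4 + 3×5×2 ≡ 3 (mod 45)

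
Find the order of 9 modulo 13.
Powers of 9 mod 13: 9^1≡9, 9^2≡3, 9^3≡1. Order = 3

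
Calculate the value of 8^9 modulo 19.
9 = 8 + 1 (binary 1001). Repeated squaring mod 19: 8^1 ≡ 8; 8^2 ≡ 8² = 64 ≡ 7; 8^4 ≡ 7² = 49 ≡ 11; 8^8 ≡ 11² = 121 ≡ 7. Multiply: 8^9 = 8^8 × 8^1 ≡ 7 × 8 (mod 19): 7 × 8 = 56 ≡ 18. So 8^9 ≡ 18 (mod 19).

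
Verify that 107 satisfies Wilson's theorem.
(106)! mod 107 = 106. Since this equals -1 (mod 107), Wilson confirms 107 is prime.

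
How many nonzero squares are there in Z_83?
For prime 83, there are (p-1)/2 = (83-1)/2 = 41 quadratic residues (excluding 0).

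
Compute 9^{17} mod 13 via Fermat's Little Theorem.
3

By Fermat's Little Theorem, a^(p-1) ≡ 1 (mod p) for prime p and gcd(a, p) = 1
Here p = 13, so 9^12 ≡ 1 (mod 13)
We can reduce the exponent: 17 mod 12 = 5
So 9^17 ≡ 9^5 (mod 13)
Computing: 9^5 mod 13 = 3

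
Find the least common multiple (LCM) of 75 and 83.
6225

First find GCD(75, 83) using the Euclidean algorithm:
75 = 0 × 83 + 75
83 = 1 × 75 + 8
75 = 9 × 8 + 3
8 = 2 × 3 + 2
3 = 1 × 2 + 1
2 = 2 × 1 + 0
GCD(75, 83) = 1

LCM formula: LCM(a, b) = (a × b) / GCD(a, b)
LCM(75, 83) = (75 × 83) / 1
LCM(75, 83) = 6225 / 1
LCM(75, 83) = 6225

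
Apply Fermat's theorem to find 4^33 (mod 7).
By Fermat: 4^{6} ≡ 1 (mod 7). 33 = 5×6 + 3. So 4^{33} ≡ 4^{3} ≡ 1 (mod 7)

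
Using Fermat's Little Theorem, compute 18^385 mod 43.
By Fermat: 18^{42} ≡ 1 (mod 43). 385 ≡ 7 (mod 42). So 18^{385} ≡ 18^{7} ≡ 7 (mod 43)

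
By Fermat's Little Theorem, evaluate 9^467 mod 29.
By Fermat: 9^{28} ≡ 1 (mod 29). 467 ≡ 19 (mod 28). So 9^{467} ≡ 9^{19} ≡ 5 (mod 29)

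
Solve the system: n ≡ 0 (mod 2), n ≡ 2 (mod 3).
M = 2 × 3 = 6. M₁ = 3, y₁ ≡ 1 (mod 2). M₂ = 2, y₂ ≡ 2 (mod 3). n = 0×3×1 + 2×2×2 ≡ 2 (mod 6)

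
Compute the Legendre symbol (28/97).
(28/97) = 28^{48} mod 97 = -1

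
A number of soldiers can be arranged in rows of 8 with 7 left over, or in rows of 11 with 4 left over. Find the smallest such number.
M = 8 × 11 = 88. M₁ = 11, y₁ ≡ 3 (mod 8). M₂ = 8, y₂ ≡ 7 (mod 11). k = 7×11×3 + 4×8×7 ≡ 15 (mod 88). The smallest positive such number is 15.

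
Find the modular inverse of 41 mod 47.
41^(-1) ≡ 39 (mod 47). Verification: 41 × 39 = 1599 ≡ 1 (mod 47)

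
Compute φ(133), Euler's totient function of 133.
108

Prime factorization: 133 = 7 × 19
Using the formula φ(n) = n × Π(1 - 1/p) for each prime factor p:
φ(133) = 133 × (1 - 1/7) × (1 - 1/19)
φ(133) = 108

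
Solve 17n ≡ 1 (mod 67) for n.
4

Using Extended Euclidean Algorithm:
gcd(17, 67) = 1
Bezout coefficients: 17 × 4 + 67 × -1 = 1
So 17 × 4 ≡ 1 (mod 67)
The inverse is 4 mod 67 = 4
Verification: 17 × 4 = 68 = 1 × 67 + 1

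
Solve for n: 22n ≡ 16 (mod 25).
3

Since gcd(22, 25) = 1 divides 16, a solution exists.
Multiply both sides by the inverse of 22 mod 25:
  22^(-1) mod 25 = 8
  x ≡ 8 × 16 ≡ 128 ≡ 3 (mod 25)
Verification: 22 × 3 = 66 = 2 × 25 + 16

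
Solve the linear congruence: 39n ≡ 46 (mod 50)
14

Since gcd(39, 50) = 1 divides 46, a solution exists.
Multiply both sides by the inverse of 39 mod 50:
  39^(-1) mod 50 = 9
  x ≡ 9 × 46 ≡ 414 ≡ 14 (mod 50)
Verification: 39 × 14 = 546 = 10 × 50 + 46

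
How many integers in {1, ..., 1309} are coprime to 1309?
960

Prime factorization: 1309 = 7 × 11 × 17
Using the formula φ(n) = n × Π(1 - 1/p) for each prime factor p:
φ(1309) = 1309 × (1 - 1/7) × (1 - 1/11) × (1 - 1/17)
φ(1309) = 960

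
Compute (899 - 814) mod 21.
1

(899 - 814) = 85
85 mod 21 = 1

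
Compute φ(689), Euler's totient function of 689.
624

Prime factorization: 689 = 13 × 53
Using the formula φ(n) = n × Π(1 - 1/p) for each prime factor p:
φ(689) = 689 × (1 - 1/13) × (1 - 1/53)
φ(689) = 624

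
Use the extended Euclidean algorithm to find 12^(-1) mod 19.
Extended GCD: 12(8) + 19(-5) = 1. So 12^(-1) ≡ 8 ≡ 8 (mod 19). Verify: 12 × 8 = 96 ≡ 1 (mod 19)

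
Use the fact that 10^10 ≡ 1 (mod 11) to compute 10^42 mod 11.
By Fermat: 10^{10} ≡ 1 (mod 11). 42 = 4×10 + 2. So 10^{42} ≡ 10^{2} ≡ 1 (mod 11)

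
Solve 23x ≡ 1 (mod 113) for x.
59

Using Extended Euclidean Algorithm:
gcd(23, 113) = 1
Bezout coefficients: 23 × -54 + 113 × 11 = 1
So 23 × -54 ≡ 1 (mod 113)
The inverse is -54 mod 113 = 59
Verification: 23 × 59 = 1357 = 12 × 113 + 1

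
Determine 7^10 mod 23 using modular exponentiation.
10 = 8 + 2 (binary 1010). Repeated squaring mod 23: 7^1 ≡ 7; 7^2 ≡ 7² = 49 ≡ 3; 7^4 ≡ 3² = 9 ≡ 9; 7^8 ≡ 9² = 81 ≡ 12. Multiply: 7^10 = 7^8 × 7^2 ≡ 12 × 3 (mod 23): 12 × 3 = 36 ≡ 13. So 7^10 ≡ 13 (mod 23).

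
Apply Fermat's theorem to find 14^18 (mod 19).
By Fermat's Little Theorem, 14^{18} ≡ 1 (mod 19) since 19 is prime and gcd(14, 19) = 1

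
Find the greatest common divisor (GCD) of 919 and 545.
1

Using the Euclidean algorithm:
919 = 1 × 545 + 374
545 = 1 × 374 + 171
374 = 2 × 171 + 32
171 = 5 × 32 + 11
32 = 2 × 11 + 10
11 = 1 × 10 + 1
10 = 10 × 1 + 0

GCD(919, 545) = 1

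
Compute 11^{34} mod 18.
7

Using successive squaring:
Binary expansion of 34: 100010
Powers of 11 mod 18 (each is the square of the previous):
  11^1 ≡ 11 (mod 18)
  11^2 ≡ 11² = 121 ≡ 13 (mod 18)
  11^4 ≡ 13² = 169 ≡ 7 (mod 18)
  11^8 ≡ 7² = 49 ≡ 13 (mod 18)
  11^16 ≡ 13² = 169 ≡ 7 (mod 18)
  11^32 ≡ 7² = 49 ≡ 13 (mod 18)
34 = 32 + 2, so 11^34 = 11^32 × 11^2 ≡ 13 × 13 (mod 18)
Multiplying step by step:
  13 × 13 = 169 ≡ 7 (mod 18)
Result: 11^34 ≡ 7 (mod 18)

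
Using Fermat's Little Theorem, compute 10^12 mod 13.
By Fermat's Little Theorem, 10^{12} ≡ 1 (mod 13) since 13 is prime and gcd(10, 13) = 1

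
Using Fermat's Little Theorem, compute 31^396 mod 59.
By Fermat: 31^{58} ≡ 1 (mod 59). 396 = 6×58 + 48. So 31^{396} ≡ 31^{48} ≡ 51 (mod 59)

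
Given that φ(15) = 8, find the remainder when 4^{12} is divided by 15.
By Euler: 4^{8} ≡ 1 (mod 15) since gcd(4, 15) = 1. 12 = 1×8 + 4. So 4^{12} ≡ 4^{4} ≡ 1 (mod 15)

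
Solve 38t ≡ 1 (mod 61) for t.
53

Using Extended Euclidean Algorithm:
gcd(38, 61) = 1
Bezout coefficients: 38 × -8 + 61 × 5 = 1
So 38 × -8 ≡ 1 (mod 61)
The inverse is -8 mod 61 = 53
Verification: 38 × 53 = 2014 = 33 × 61 + 1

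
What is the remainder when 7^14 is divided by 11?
Using Fermat: 7^{10} ≡ 1 (mod 11). 14 ≡ 4 (mod 10). So 7^{14} ≡ 7^{4} ≡ 3 (mod 11)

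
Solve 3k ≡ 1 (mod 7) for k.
5

Using Extended Euclidean Algorithm:
gcd(3, 7) = 1
Bezout coefficients: 3 × -2 + 7 × 1 = 1
So 3 × -2 ≡ 1 (mod 7)
The inverse is -2 mod 7 = 5
Verification: 3 × 5 = 15 = 2 × 7 + 1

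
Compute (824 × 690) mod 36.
12

(824 × 690) = 568560
568560 mod 36 = 12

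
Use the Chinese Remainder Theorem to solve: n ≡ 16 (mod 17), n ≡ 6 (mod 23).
305

Using the Chinese Remainder Theorem:
M = product of moduli = 391
For equation 1: M_1 = 23, 23 ≡ 6 (mod 17), inverse of 23 mod 17 is 3 (check: 6 × 3 = 18 ≡ 1 (mod 17))
For equation 2: M_2 = 17, 17 ≡ 17 (mod 23), inverse of 17 mod 23 is 19 (check: 17 × 19 = 323 ≡ 1 (mod 23))
Combine: n ≡ Σ r_i×M_i×(M_i⁻¹ mod m_i) = 16×23×3 + 6×17×19 = 1104 + 1938 = 3042
3042 mod 391 = 305
n ≡ 305 (mod 391)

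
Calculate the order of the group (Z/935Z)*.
640

Prime factorization: 935 = 5 × 11 × 17
Using the formula φ(n) = n × Π(1 - 1/p) for each prime factor p:
φ(935) = 935 × (1 - 1/5) × (1 - 1/11) × (1 - 1/17)
φ(935) = 640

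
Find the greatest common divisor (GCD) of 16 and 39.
1

Using the Euclidean algorithm:
16 = 0 × 39 + 16
39 = 2 × 16 + 7
16 = 2 × 7 + 2
7 = 3 × 2 + 1
2 = 2 × 1 + 0

GCD(16, 39) = 1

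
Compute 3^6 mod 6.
6 = 4 + 2 (binary 110). Repeated squaring mod 6: 3^1 ≡ 3; 3^2 ≡ 3² = 9 ≡ 3; 3^4 ≡ 3² = 9 ≡ 3. Multiply: 3^6 = 3^4 × 3^2 ≡ 3 × 3 (mod 6): 3 × 3 = 9 ≡ 3. So 3^6 ≡ 3 (mod 6).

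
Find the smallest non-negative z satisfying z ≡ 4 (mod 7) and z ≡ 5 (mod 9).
M = 7 × 9 = 63. M₁ = 9, y₁ ≡ 4 (mod 7). M₂ = 7, y₂ ≡ 4 (mod 9). z = 4×9×4 + 5×7×4 ≡ 32 (mod 63)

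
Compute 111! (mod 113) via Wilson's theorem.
(112)! = (111)! × (112) ≡ -1 (mod 113). So (111)! ≡ -1 × (112)^(-1) ≡ (-1)×(-1) = 1 (mod 113)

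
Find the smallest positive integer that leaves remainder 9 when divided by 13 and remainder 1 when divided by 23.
M = 13 × 23 = 299. M₁ = 23, y₁ ≡ 4 (mod 13). M₂ = 13, y₂ ≡ 16 (mod 23). k = 9×23×4 + 1×13×16 ≡ 139 (mod 299). The smallest positive such number is 139.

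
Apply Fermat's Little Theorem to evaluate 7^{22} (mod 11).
5

By Fermat's Little Theorem, a^(p-1) ≡ 1 (mod p) for prime p and gcd(a, p) = 1
Here p = 11, so 7^10 ≡ 1 (mod 11)
We can reduce the exponent: 22 mod 10 = 2
So 7^22 ≡ 7^2 (mod 11)
Computing: 7^2 mod 11 = 5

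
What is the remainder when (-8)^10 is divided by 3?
(-8) ≡ 1 (mod 3). 10 = 8 + 2 (binary 1010). Repeated squaring mod 3: 1^1 ≡ 1; 1^2 ≡ 1² = 1 ≡ 1; 1^4 ≡ 1² = 1 ≡ 1; 1^8 ≡ 1² = 1 ≡ 1. Multiply: (-8)^10 ≡ 1^8 × 1^2 ≡ 1 × 1 (mod 3): 1 × 1 = 1 ≡ 1. So (-8)^10 ≡ 1 (mod 3).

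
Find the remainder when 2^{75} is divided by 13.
By Fermat: 2^{12} ≡ 1 (mod 13). 75 = 6×12 + 3. So 2^{75} ≡ 2^{3} ≡ 8 (mod 13)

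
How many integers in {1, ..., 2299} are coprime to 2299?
1980

Prime factorization: 2299 = 11^2 × 19
Using the formula φ(n) = n × Π(1 - 1/p) for each prime factor p:
φ(2299) = 2299 × (1 - 1/11) × (1 - 1/19)
φ(2299) = 1980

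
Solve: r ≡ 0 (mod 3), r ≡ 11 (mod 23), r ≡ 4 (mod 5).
M = 3 × 23 × 5 = 345. M₁ = 115, y₁ ≡ 1 (mod 3). M₂ = 15, y₂ ≡ 20 (mod 23). M₃ = 69, y₃ ≡ 4 (mod 5). r = 0×115×1 + 11×15×20 + 4×69×4 ≡ 264 (mod 345)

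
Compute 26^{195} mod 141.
44

Using successive squaring:
Binary expansion of 195: 11000011
Powers of 26 mod 141 (each is the square of the previous):
  26^1 ≡ 26 (mod 141)
  26^2 ≡ 26² = 676 ≡ 112 (mod 141)
  26^4 ≡ 112² = 12544 ≡ 136 (mod 141)
  26^8 ≡ 136² = 18496 ≡ 25 (mod 141)
  26^16 ≡ 25² = 625 ≡ 61 (mod 141)
  26^32 ≡ 61² = 3721 ≡ 55 (mod 141)
  26^64 ≡ 55² = 3025 ≡ 64 (mod 141)
  26^128 ≡ 64² = 4096 ≡ 7 (mod 141)
195 = 128 + 64 + 2 + 1, so 26^195 = 26^128 × 26^64 × 26^2 × 26^1 ≡ 7 × 64 × 112 × 26 (mod 141)
Multiplying step by step:
  7 × 64 = 448 ≡ 25 (mod 141)
  25 × 112 = 2800 ≡ 121 (mod 141)
  121 × 26 = 3146 ≡ 44 (mod 141)
Result: 26^195 ≡ 44 (mod 141)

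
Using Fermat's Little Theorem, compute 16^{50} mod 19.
4

By Fermat's Little Theorem, a^(p-1) ≡ 1 (mod p) for prime p and gcd(a, p) = 1
Here p = 19, so 16^18 ≡ 1 (mod 19)
We can reduce the exponent: 50 mod 18 = 14
So 16^50 ≡ 16^14 (mod 19)
Computing: 16^14 mod 19 = 4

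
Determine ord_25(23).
Powers of 23 mod 25: 23^1≡23, 23^2≡4, 23^3≡17, 23^4≡16, 23^5≡18, 23^6≡14, 23^7≡22, 23^8≡6, 23^9≡13, 23^10≡24, 23^11≡2, 23^12≡21, 23^13≡8, 23^14≡9, 23^15≡7, 23^16≡11, 23^17≡3, 23^18≡19, 23^19≡12, 23^20≡1. Order = 20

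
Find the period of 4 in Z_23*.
Powers of 4 mod 23: 4^1≡4, 4^2≡16, 4^3≡18, 4^4≡3, 4^5≡12, 4^6≡2, 4^7≡8, 4^8≡9, 4^9≡13, 4^10≡6, 4^11≡1. Order = 11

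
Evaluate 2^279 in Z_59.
Using Fermat: 2^{58} ≡ 1 (mod 59). 279 ≡ 47 (mod 58). So 2^{279} ≡ 2^{47} ≡ 52 (mod 59)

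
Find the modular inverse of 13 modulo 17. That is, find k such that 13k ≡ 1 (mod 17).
4

Using Extended Euclidean Algorithm:
gcd(13, 17) = 1
Bezout coefficients: 13 × 4 + 17 × -3 = 1
So 13 × 4 ≡ 1 (mod 17)
The inverse is 4 mod 17 = 4
Verification: 13 × 4 = 52 = 3 × 17 + 1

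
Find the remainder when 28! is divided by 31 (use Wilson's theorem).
(30)! = (28)! × (29) × (30) ≡ -1 (mod 31). So (28)! ≡ -1 × [(30)(29)]^(-1) ≡ 15 (mod 31)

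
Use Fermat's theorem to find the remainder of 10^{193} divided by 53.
44

By Fermat's Little Theorem, a^(p-1) ≡ 1 (mod p) for prime p and gcd(a, p) = 1
Here p = 53, so 10^52 ≡ 1 (mod 53)
We can reduce the exponent: 193 mod 52 = 37
So 10^193 ≡ 10^37 (mod 53)
Computing: 10^37 mod 53 = 44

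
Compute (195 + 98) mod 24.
5

(195 + 98) = 293
293 mod 24 = 5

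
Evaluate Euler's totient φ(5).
4

Prime factorization: 5 = 5
Using the formula φ(n) = n × Π(1 - 1/p) for each prime factor p:
φ(5) = 5 × (1 - 1/5)
φ(5) = 4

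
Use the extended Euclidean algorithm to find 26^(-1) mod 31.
Extended GCD: 26(6) + 31(-5) = 1. So 26^(-1) ≡ 6 ≡ 6 (mod 31). Verify: 26 × 6 = 156 ≡ 1 (mod 31)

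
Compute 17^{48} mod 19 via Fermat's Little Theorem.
11

By Fermat's Little Theorem, a^(p-1) ≡ 1 (mod p) for prime p and gcd(a, p) = 1
Here p = 19, so 17^18 ≡ 1 (mod 19)
We can reduce the exponent: 48 mod 18 = 12
So 17^48 ≡ 17^12 (mod 19)
Computing: 17^12 mod 19 = 11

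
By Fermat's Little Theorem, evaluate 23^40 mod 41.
By Fermat's Little Theorem, 23^{40} ≡ 1 (mod 41) since 41 is prime and gcd(23, 41) = 1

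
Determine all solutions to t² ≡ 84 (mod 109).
The square roots of 84 mod 109 are 56 and 53. Verify: 56² = 3136 ≡ 84 (mod 109)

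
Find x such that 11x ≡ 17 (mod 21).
13

Since gcd(11, 21) = 1 divides 17, a solution exists.
Multiply both sides by the inverse of 11 mod 21:
  11^(-1) mod 21 = 2
  x ≡ 2 × 17 ≡ 34 ≡ 13 (mod 21)
Verification: 11 × 13 = 143 = 6 × 21 + 17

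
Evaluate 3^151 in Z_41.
Using Fermat: 3^{40} ≡ 1 (mod 41). 151 ≡ 31 (mod 40). So 3^{151} ≡ 3^{31} ≡ 14 (mod 41)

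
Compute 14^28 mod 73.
Using repeated squaring. 28 = 16 + 8 + 4 (binary 11100). Repeated squaring mod 73: 14^1 ≡ 14; 14^2 ≡ 14² = 196 ≡ 50; 14^4 ≡ 50² = 2500 ≡ 18; 14^8 ≡ 18² = 324 ≡ 32; 14^16 ≡ 32² = 1024 ≡ 2. Multiply: 14^28 = 14^16 × 14^8 × 14^4 ≡ 2 × 32 × 18 (mod 73): 2 × 32 = 64 ≡ 64; 64 × 18 = 1152 ≡ 57. So 14^28 ≡ 57 (mod 73).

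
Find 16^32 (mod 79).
Using repeated squaring. 32 = 32 (binary 100000). Repeated squaring mod 79: 16^1 ≡ 16; 16^2 ≡ 16² = 256 ≡ 19; 16^4 ≡ 19² = 361 ≡ 45; 16^8 ≡ 45² = 2025 ≡ 50; 16^16 ≡ 50² = 2500 ≡ 51; 16^32 ≡ 51² = 2601 ≡ 73. So 16^32 ≡ 73 (mod 79).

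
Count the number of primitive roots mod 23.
Number of primitive roots mod 23 = φ(22) = 10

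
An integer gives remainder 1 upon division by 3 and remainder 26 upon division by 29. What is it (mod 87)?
M = 3 × 29 = 87. M₁ = 29, y₁ ≡ 2 (mod 3). M₂ = 3, y₂ ≡ 10 (mod 29). x = 1×29×2 + 26×3×10 ≡ 55 (mod 87). The smallest positive such number is 55.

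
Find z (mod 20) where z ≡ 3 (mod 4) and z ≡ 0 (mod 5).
M = 4 × 5 = 20. M₁ = 5, y₁ ≡ 1 (mod 4). M₂ = 4, y₂ ≡ 4 (mod 5). z = 3×5×1 + 0×4×4 ≡ 15 (mod 20)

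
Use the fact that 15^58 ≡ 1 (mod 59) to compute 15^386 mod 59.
By Fermat: 15^{58} ≡ 1 (mod 59). 386 = 6×58 + 38. So 15^{386} ≡ 15^{38} ≡ 17 (mod 59)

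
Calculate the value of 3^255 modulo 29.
Using Fermat: 3^{28} ≡ 1 (mod 29). 255 ≡ 3 (mod 28). So 3^{255} ≡ 3^{3} ≡ 27 (mod 29)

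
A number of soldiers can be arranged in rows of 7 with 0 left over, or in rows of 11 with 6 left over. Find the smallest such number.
M = 7 × 11 = 77. M₁ = 11, y₁ ≡ 2 (mod 7). M₂ = 7, y₂ ≡ 8 (mod 11). n = 0×11×2 + 6×7×8 ≡ 28 (mod 77). The smallest positive such number is 28.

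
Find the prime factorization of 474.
2 × 3 × 79

Divide by primes starting from smallest:
474 ÷ 2 = 237
237 ÷ 3 = 79
79 ÷ 79 = 1

474 = 2 × 3 × 79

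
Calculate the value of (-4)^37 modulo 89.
Using repeated squaring. (-4) ≡ 85 (mod 89). 37 = 32 + 4 + 1 (binary 100101). Repeated squaring mod 89: 85^1 ≡ 85; 85^2 ≡ 85² = 7225 ≡ 16; 85^4 ≡ 16² = 256 ≡ 78; 85^8 ≡ 78² = 6084 ≡ 32; 85^16 ≡ 32² = 1024 ≡ 45; 85^32 ≡ 45² = 2025 ≡ 67. Multiply: (-4)^37 ≡ 85^32 × 85^4 × 85^1 ≡ 67 × 78 × 85 (mod 89): 67 × 78 = 5226 ≡ 64; 64 × 85 = 5440 ≡ 11. So (-4)^37 ≡ 11 (mod 89).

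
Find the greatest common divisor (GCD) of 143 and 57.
1

Using the Euclidean algorithm:
143 = 2 × 57 + 29
57 = 1 × 29 + 28
29 = 1 × 28 + 1
28 = 28 × 1 + 0

GCD(143, 57) = 1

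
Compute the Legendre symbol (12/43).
(12/43) = 12^{21} mod 43 = -1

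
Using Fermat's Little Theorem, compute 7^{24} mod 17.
16

By Fermat's Little Theorem, a^(p-1) ≡ 1 (mod p) for prime p and gcd(a, p) = 1
Here p = 17, so 7^16 ≡ 1 (mod 17)
We can reduce the exponent: 24 mod 16 = 8
So 7^24 ≡ 7^8 (mod 17)
Computing: 7^8 mod 17 = 16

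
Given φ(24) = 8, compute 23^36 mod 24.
By Euler: 23^{8} ≡ 1 (mod 24) since gcd(23, 24) = 1. 36 = 4×8 + 4. So 23^{36} ≡ 23^{4} ≡ 1 (mod 24)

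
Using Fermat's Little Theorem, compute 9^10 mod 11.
By Fermat's Little Theorem, 9^{10} ≡ 1 (mod 11) since 11 is prime and gcd(9, 11) = 1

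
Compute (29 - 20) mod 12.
9

(29 - 20) = 9
9 mod 12 = 9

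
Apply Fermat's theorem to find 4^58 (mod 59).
By Fermat's Little Theorem, 4^{58} ≡ 1 (mod 59) since 59 is prime and gcd(4, 59) = 1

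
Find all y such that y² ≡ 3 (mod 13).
The square roots of 3 mod 13 are 9 and 4. Verify: 9² = 81 ≡ 3 (mod 13)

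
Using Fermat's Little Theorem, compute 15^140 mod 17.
By Fermat: 15^{16} ≡ 1 (mod 17). 140 = 8×16 + 12. So 15^{140} ≡ 15^{12} ≡ 16 (mod 17)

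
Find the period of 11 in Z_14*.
Powers of 11 mod 14: 11^1≡11, 11^2≡9, 11^3≡1. Order = 3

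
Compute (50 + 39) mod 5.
4

(50 + 39) = 89
89 mod 5 = 4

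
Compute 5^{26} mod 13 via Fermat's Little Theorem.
12

By Fermat's Little Theorem, a^(p-1) ≡ 1 (mod p) for prime p and gcd(a, p) = 1
Here p = 13, so 5^12 ≡ 1 (mod 13)
We can reduce the exponent: 26 mod 12 = 2
So 5^26 ≡ 5^2 (mod 13)
Computing: 5^2 mod 13 = 12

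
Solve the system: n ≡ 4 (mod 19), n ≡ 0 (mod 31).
M = 19 × 31 = 589. M₁ = 31, y₁ ≡ 8 (mod 19). M₂ = 19, y₂ ≡ 18 (mod 31). n = 4×31×8 + 0×19×18 ≡ 403 (mod 589)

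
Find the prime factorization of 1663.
1663

Divide by primes starting from smallest:
1663 ÷ 1663 = 1

1663 = 1663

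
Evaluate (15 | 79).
(15/79) = 15^{39} mod 79 = -1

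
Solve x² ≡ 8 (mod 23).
The square roots of 8 mod 23 are 13 and 10. Verify: 13² = 169 ≡ 8 (mod 23)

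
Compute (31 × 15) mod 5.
0

(31 × 15) = 465
465 mod 5 = 0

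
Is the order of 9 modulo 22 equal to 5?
Yes, ord_22(9) = 5.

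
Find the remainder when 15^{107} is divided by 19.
By Fermat: 15^{18} ≡ 1 (mod 19). 107 = 5×18 + 17. So 15^{107} ≡ 15^{17} ≡ 14 (mod 19)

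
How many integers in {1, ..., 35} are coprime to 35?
24

Prime factorization: 35 = 5 × 7
Using the formula φ(n) = n × Π(1 - 1/p) for each prime factor p:
φ(35) = 35 × (1 - 1/5) × (1 - 1/7)
φ(35) = 24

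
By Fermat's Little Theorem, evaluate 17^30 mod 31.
By Fermat's Little Theorem, 17^{30} ≡ 1 (mod 31) since 31 is prime and gcd(17, 31) = 1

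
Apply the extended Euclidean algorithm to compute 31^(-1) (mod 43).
Extended GCD: 31(-18) + 43(13) = 1. So 31^(-1) ≡ 25 ≡ 25 (mod 43). Verify: 31 × 25 = 775 ≡ 1 (mod 43)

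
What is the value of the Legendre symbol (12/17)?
(12/17) = 12^{8} mod 17 = -1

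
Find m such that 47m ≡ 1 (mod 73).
47^(-1) ≡ 14 (mod 73). Verification: 47 × 14 = 658 ≡ 1 (mod 73)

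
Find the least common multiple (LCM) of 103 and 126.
12978

First find GCD(103, 126) using the Euclidean algorithm:
103 = 0 × 126 + 103
126 = 1 × 103 + 23
103 = 4 × 23 + 11
23 = 2 × 11 + 1
11 = 11 × 1 + 0
GCD(103, 126) = 1

LCM formula: LCM(a, b) = (a × b) / GCD(a, b)
LCM(103, 126) = (103 × 126) / 1
LCM(103, 126) = 12978 / 1
LCM(103, 126) = 12978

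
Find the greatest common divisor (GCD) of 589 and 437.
19

Using the Euclidean algorithm:
589 = 1 × 437 + 152
437 = 2 × 152 + 133
152 = 1 × 133 + 19
133 = 7 × 19 + 0

GCD(589, 437) = 19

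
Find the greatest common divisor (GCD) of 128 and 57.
1

Using the Euclidean algorithm:
128 = 2 × 57 + 14
57 = 4 × 14 + 1
14 = 14 × 1 + 0

GCD(128, 57) = 1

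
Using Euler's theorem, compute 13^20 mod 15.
By Euler: 13^{8} ≡ 1 (mod 15) since gcd(13, 15) = 1. 20 = 2×8 + 4. So 13^{20} ≡ 13^{4} ≡ 1 (mod 15)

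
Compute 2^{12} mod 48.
16

Using successive squaring:
Binary expansion of 12: 1100
Powers of 2 mod 48 (each is the square of the previous):
  2^1 ≡ 2 (mod 48)
  2^2 ≡ 2² = 4 ≡ 4 (mod 48)
  2^4 ≡ 4² = 16 ≡ 16 (mod 48)
  2^8 ≡ 16² = 256 ≡ 16 (mod 48)
12 = 8 + 4, so 2^12 = 2^8 × 2^4 ≡ 16 × 16 (mod 48)
Multiplying step by step:
  16 × 16 = 256 ≡ 16 (mod 48)
Result: 2^12 ≡ 16 (mod 48)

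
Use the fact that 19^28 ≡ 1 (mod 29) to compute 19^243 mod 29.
By Fermat: 19^{28} ≡ 1 (mod 29). 243 ≡ 19 (mod 28). So 19^{243} ≡ 19^{19} ≡ 8 (mod 29)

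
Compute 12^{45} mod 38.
18

Using successive squaring:
Binary expansion of 45: 101101
Powers of 12 mod 38 (each is the square of the previous):
  12^1 ≡ 12 (mod 38)
  12^2 ≡ 12² = 144 ≡ 30 (mod 38)
  12^4 ≡ 30² = 900 ≡ 26 (mod 38)
  12^8 ≡ 26² = 676 ≡ 30 (mod 38)
  12^16 ≡ 30² = 900 ≡ 26 (mod 38)
  12^32 ≡ 26² = 676 ≡ 30 (mod 38)
45 = 32 + 8 + 4 + 1, so 12^45 = 12^32 × 12^8 × 12^4 × 12^1 ≡ 30 × 30 × 26 × 12 (mod 38)
Multiplying step by step:
  30 × 30 = 900 ≡ 26 (mod 38)
  26 × 26 = 676 ≡ 30 (mod 38)
  30 × 12 = 360 ≡ 18 (mod 38)
Result: 12^45 ≡ 18 (mod 38)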